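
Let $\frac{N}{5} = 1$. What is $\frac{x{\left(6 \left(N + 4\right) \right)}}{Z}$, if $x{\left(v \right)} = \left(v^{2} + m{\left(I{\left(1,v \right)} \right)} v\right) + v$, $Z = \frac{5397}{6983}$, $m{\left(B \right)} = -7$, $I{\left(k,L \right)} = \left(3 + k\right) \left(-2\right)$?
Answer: $\frac{6033312}{1799} \approx 3353.7$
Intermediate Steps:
$N = 5$ ($N = 5 \cdot 1 = 5$)
$I{\left(k,L \right)} = -6 - 2 k$
$Z = \frac{5397}{6983}$ ($Z = 5397 \cdot \frac{1}{6983} = \frac{5397}{6983} \approx 0.77288$)
$x{\left(v \right)} = v^{2} - 6 v$ ($x{\left(v \right)} = \left(v^{2} - 7 v\right) + v = v^{2} - 6 v$)
$\frac{x{\left(6 \left(N + 4\right) \right)}}{Z} = \frac{6 \left(5 + 4\right) \left(-6 + 6 \left(5 + 4\right)\right)}{\frac{5397}{6983}} = 6 \cdot 9 \left(-6 + 6 \cdot 9\right) \frac{6983}{5397} = 54 \left(-6 + 54\right) \frac{6983}{5397} = 54 \cdot 48 \cdot \frac{6983}{5397} = 2592 \cdot \frac{6983}{5397} = \frac{6033312}{1799}$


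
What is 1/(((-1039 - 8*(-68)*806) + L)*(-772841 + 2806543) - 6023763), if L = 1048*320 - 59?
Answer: 1/1571488387889 ≈ 6.3634e-13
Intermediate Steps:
L = 335301 (L = 335360 - 59 = 335301)
1/(((-1039 - 8*(-68)*806) + L)*(-772841 + 2806543) - 6023763) = 1/(((-1039 - 8*(-68)*806) + 335301)*(-772841 + 2806543) - 6023763) = 1/(((-1039 + 544*806) + 335301)*2033702 - 6023763) = 1/(((-1039 + 438464) + 335301)*2033702 - 6023763) = 1/((437425 + 335301)*2033702 - 6023763) = 1/(772726*2033702 - 6023763) = 1/(1571494411652 - 6023763) = 1/1571488387889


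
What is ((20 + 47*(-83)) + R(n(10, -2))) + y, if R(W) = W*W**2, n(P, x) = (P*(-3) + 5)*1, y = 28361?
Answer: 8855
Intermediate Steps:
n(P, x) = 5 - 3*P (n(P, x) = (-3*P + 5)*1 = (5 - 3*P)*1 = 5 - 3*P)
R(W) = W**3
((20 + 47*(-83)) + R(n(10, -2))) + y = ((20 + 47*(-83)) + (5 - 3*10)**3) + 28361 = ((20 - 3901) + (5 - 30)**3) + 28361 = (-3881 + (-25)**3) + 28361 = (-3881 - 15625) + 28361 = -19506 + 28361 = 8855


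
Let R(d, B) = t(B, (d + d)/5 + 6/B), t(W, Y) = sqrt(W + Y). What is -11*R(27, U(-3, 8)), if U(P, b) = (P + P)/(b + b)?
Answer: -11*I*sqrt(2230)/20 ≈ -25.973*I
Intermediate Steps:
U(P, b) = P/b (U(P, b) = (2*P)/((2*b)) = (2*P)*(1/(2*b)) = P/b)
R(d, B) = sqrt(B + 6/B + 2*d/5) (R(d, B) = sqrt(B + ((d + d)/5 + 6/B)) = sqrt(B + ((2*d)*(1/5) + 6/B)) = sqrt(B + (2*d/5 + 6/B)) = sqrt(B + (6/B + 2*d/5)) = sqrt(B + 6/B + 2*d/5))
-11*R(27, U(-3, 8)) = -11*sqrt(10*27 + 25*(-3/8) + 150/((-3/8)))/5 = -11*sqrt(270 + 25*(-3*1/8) + 150/((-3*1/8)))/5 = -11*sqrt(270 + 25*(-3/8) + 150/(-3/8))/5 = -11*sqrt(270 - 75/8 + 150*(-8/3))/5 = -11*sqrt(270 - 75/8 - 400)/5 = -11*sqrt(-1115/8)/5 = -11*I*sqrt(2230)/4/5 = -11*I*sqrt(2230)/20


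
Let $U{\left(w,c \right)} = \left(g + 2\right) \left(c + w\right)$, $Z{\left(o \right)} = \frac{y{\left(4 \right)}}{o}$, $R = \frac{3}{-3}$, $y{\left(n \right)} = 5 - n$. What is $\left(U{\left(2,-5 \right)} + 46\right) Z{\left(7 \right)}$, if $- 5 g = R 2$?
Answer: $\frac{194}{35} \approx 5.5429$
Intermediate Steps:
$R = -1$ ($R = 3 \left(- \frac{1}{3}\right) = -1$)
$g = \frac{2}{5}$ ($g = - \frac{\left(-1\right) 2}{5} = \left(- \frac{1}{5}\right) \left(-2\right) = \frac{2}{5} \approx 0.4$)
$Z{\left(o \right)} = \frac{1}{o}$ ($Z{\left(o \right)} = \frac{5 - 4}{o} = 1 \frac{1}{o} = \frac{1}{o}$)
$U{\left(w,c \right)} = \frac{12 c}{5} + \frac{12 w}{5}$ ($U{\left(w,c \right)} = \left(\frac{2}{5} + 2\right) \left(c + w\right) = \frac{12 \left(c + w\right)}{5} = \frac{12 c}{5} + \frac{12 w}{5}$)
$\left(U{\left(2,-5 \right)} + 46\right) Z{\left(7 \right)} = \frac{\left(\frac{12}{5} \left(-5\right) + \frac{12}{5} \cdot 2\right) + 46}{7} = \left(\left(-12 + \frac{24}{5}\right) + 46\right) \frac{1}{7} = \left(- \frac{36}{5} + 46\right) \frac{1}{7} = \frac{194}{5} \cdot \frac{1}{7} = \frac{194}{35}$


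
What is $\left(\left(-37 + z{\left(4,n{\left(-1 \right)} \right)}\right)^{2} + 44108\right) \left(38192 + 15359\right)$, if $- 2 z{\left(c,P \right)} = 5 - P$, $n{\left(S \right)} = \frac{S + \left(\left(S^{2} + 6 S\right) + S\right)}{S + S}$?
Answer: $\frac{39013456479}{16} \approx 2.4383 \cdot 10^{9}$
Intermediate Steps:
$n{\left(S \right)} = \frac{S^{2} + 8 S}{2 S}$ ($n{\left(S \right)} = \frac{S + \left(S^{2} + 7 S\right)}{2 S} = \left(S^{2} + 8 S\right) \frac{1}{2 S} = \frac{S^{2} + 8 S}{2 S}$)
$z{\left(c,P \right)} = - \frac{5}{2} + \frac{P}{2}$ ($z{\left(c,P \right)} = - \frac{5 - P}{2} = - \frac{5}{2} + \frac{P}{2}$)
$\left(\left(-37 + z{\left(4,n{\left(-1 \right)} \right)}\right)^{2} + 44108\right) \left(38192 + 15359\right) = \left(\left(-37 - \left(\frac{5}{2} - \frac{4 + \frac{1}{2} \left(-1\right)}{2}\right)\right)^{2} + 44108\right) \left(38192 + 15359\right) = \left(\left(-37 - \left(\frac{5}{2} - \frac{4 - \frac{1}{2}}{2}\right)\right)^{2} + 44108\right) 53551 = \left(\left(-37 + \left(- \frac{5}{2} + \frac{1}{2} \cdot \frac{7}{2}\right)\right)^{2} + 44108\right) 53551 = \left(\left(-37 + \left(- \frac{5}{2} + \frac{7}{4}\right)\right)^{2} + 44108\right) 53551 = \left(\left(-37 - \frac{3}{4}\right)^{2} + 44108\right) 53551 = \left(\left(- \frac{151}{4}\right)^{2} + 44108\right) 53551 = \left(\frac{22801}{16} + 44108\right) 53551 = \frac{728529}{16} \cdot 53551 = \frac{39013456479}{16}$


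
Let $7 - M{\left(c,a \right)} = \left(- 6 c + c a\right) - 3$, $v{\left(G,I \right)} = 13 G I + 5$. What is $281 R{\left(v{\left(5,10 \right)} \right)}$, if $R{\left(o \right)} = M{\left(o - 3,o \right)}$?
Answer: $-118901778$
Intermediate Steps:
$v{\left(G,I \right)} = 5 + 13 G I$ ($v{\left(G,I \right)} = 13 G I + 5 = 5 + 13 G I$)
$M{\left(c,a \right)} = 10 + 6 c - a c$ ($M{\left(c,a \right)} = 7 - \left(\left(- 6 c + c a\right) - 3\right) = 7 - \left(\left(- 6 c + a c\right) - 3\right) = 7 - \left(-3 - 6 c + a c\right) = 7 + \left(3 + 6 c - a c\right) = 10 + 6 c - a c$)
$R{\left(o \right)} = -8 + 6 o - o \left(-3 + o\right)$ ($R{\left(o \right)} = 10 + 6 \left(o - 3\right) - o \left(o - 3\right) = 10 + 6 \left(-3 + o\right) - o \left(-3 + o\right) = 10 + \left(-18 + 6 o\right) - o \left(-3 + o\right) = -8 + 6 o - o \left(-3 + o\right)$)
$281 R{\left(v{\left(5,10 \right)} \right)} = 281 \left(-8 - \left(5 + 13 \cdot 5 \cdot 10\right)^{2} + 9 \left(5 + 13 \cdot 5 \cdot 10\right)\right) = 281 \left(-8 - \left(5 + 650\right)^{2} + 9 \left(5 + 650\right)\right) = 281 \left(-8 - 655^{2} + 9 \cdot 655\right) = 281 \left(-8 - 429025 + 5895\right) = 281 \left(-423138\right) = -118901778$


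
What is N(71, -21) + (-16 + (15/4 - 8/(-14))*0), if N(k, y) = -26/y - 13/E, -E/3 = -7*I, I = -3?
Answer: -131/9 ≈ -14.556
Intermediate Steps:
E = -63 (E = -(-21)*(-3) = -3*21 = -63)
N(k, y) = 13/63 - 26/y (N(k, y) = -26/y - 13/(-63) = -26/y - 13*(-1/63) = -26/y + 13/63 = 13/63 - 26/y)
N(71, -21) + (-16 + (15/4 - 8/(-14))*0) = (13/63 - 26/(-21)) + (-16 + (15/4 - 8/(-14))*0) = (13/63 - 26*(-1/21)) + (-16 + (15*(1/4) - 8*(-1/14))*0) = (13/63 + 26/21) + (-16 + (15/4 + 4/7)*0) = 13/9 + (-16 + (121/28)*0) = 13/9 + (-16 + 0) = 13/9 - 16 = -131/9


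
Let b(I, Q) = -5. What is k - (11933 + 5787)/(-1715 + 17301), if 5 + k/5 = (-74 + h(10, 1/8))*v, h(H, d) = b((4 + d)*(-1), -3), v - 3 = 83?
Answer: -264931895/7793 ≈ -33996.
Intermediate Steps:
v = 86 (v = 3 + 83 = 86)
h(H, d) = -5
k = -33995 (k = -25 + 5*((-74 - 5)*86) = -25 + 5*(-79*86) = -25 + 5*(-6794) = -25 - 33970 = -33995)
k - (11933 + 5787)/(-1715 + 17301) = -33995 - (11933 + 5787)/(-1715 + 17301) = -33995 - 17720/15586 = -33995 - 1*8860/7793 = -33995 - 8860/7793 = -264931895/7793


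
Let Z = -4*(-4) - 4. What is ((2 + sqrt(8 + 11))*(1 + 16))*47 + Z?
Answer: 1610 + 799*sqrt(19) ≈ 5092.8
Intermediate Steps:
Z = 12 (Z = 16 - 4 = 12)
((2 + sqrt(8 + 11))*(1 + 16))*47 + Z = ((2 + sqrt(8 + 11))*(1 + 16))*47 + 12 = ((2 + sqrt(19))*17)*47 + 12 = (34 + 17*sqrt(19))*47 + 12 = (1598 + 799*sqrt(19)) + 12 = 1610 + 799*sqrt(19)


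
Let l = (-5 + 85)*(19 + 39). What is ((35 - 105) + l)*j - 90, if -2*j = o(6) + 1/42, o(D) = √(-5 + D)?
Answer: -102035/42 ≈ -2429.4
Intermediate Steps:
l = 4640 (l = 80*58 = 4640)
j = -43/84 (j = -(√(-5 + 6) + 1/42)/2 = -(√1 + 1/42)/2 = -(1 + 1/42)/2 = -½*43/42 = -43/84 ≈ -0.51190)
((35 - 105) + l)*j - 90 = ((35 - 105) + 4640)*(-43/84) - 90 = (-70 + 4640)*(-43/84) - 90 = 4570*(-43/84) - 90 = -98255/42 - 90 = -102035/42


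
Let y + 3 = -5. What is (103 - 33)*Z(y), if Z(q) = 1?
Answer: 70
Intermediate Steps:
y = -8 (y = -3 - 5 = -8)
(103 - 33)*Z(y) = (103 - 33)*1 = 70*1 = 70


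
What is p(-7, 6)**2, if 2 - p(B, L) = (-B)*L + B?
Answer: 1089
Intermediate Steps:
p(B, L) = 2 - B + B*L (p(B, L) = 2 - ((-B)*L + B) = 2 - (-B*L + B) = 2 - (B - B*L) = 2 + (-B + B*L) = 2 - B + B*L)
p(-7, 6)**2 = (2 - 1*(-7) - 7*6)**2 = (2 + 7 - 42)**2 = (-33)**2 = 1089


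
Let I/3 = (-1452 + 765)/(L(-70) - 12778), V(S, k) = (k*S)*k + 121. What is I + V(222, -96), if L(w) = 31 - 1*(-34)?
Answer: 26011728110/12713 ≈ 2.0461e+6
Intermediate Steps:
L(w) = 65 (L(w) = 31 + 34 = 65)
V(S, k) = 121 + S*k² (V(S, k) = (S*k)*k + 121 = S*k² + 121 = 121 + S*k²)
I = 2061/12713 (I = 3*((-1452 + 765)/(65 - 12778)) = 3*(-687/(-12713)) = 3*(-687*(-1/12713)) = 3*(687/12713) = 2061/12713 ≈ 0.16212)
I + V(222, -96) = 2061/12713 + (121 + 222*(-96)²) = 2061/12713 + (121 + 222*9216) = 2061/12713 + (121 + 2045952) = 2061/12713 + 2046073 = 26011728110/12713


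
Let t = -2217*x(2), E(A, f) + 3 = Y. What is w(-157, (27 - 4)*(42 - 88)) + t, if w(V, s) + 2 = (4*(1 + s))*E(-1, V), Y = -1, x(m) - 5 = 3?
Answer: -826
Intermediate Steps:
x(m) = 8 (x(m) = 5 + 3 = 8)
E(A, f) = -4 (E(A, f) = -3 - 1 = -4)
w(V, s) = -18 - 16*s (w(V, s) = -2 + (4*(1 + s))*(-4) = -2 + (4 + 4*s)*(-4) = -2 + (-16 - 16*s) = -18 - 16*s)
t = -17736 (t = -2217*8 = -17736)
w(-157, (27 - 4)*(42 - 88)) + t = (-18 - 16*(27 - 4)*(42 - 88)) - 17736 = (-18 - 368*(-46)) - 17736 = (-18 - 16*(-1058)) - 17736 = (-18 + 16928) - 17736 = 16910 - 17736 = -826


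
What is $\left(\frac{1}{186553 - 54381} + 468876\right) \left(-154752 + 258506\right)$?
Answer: $\frac{3214935900719221}{66086} \approx 4.8648 \cdot 10^{10}$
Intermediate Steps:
$\left(\frac{1}{186553 - 54381} + 468876\right) \left(-154752 + 258506\right) = \left(\frac{1}{132172} + 468876\right) 103754 = \frac{61972278673}{132172} \cdot 103754 = \frac{3214935900719221}{66086}$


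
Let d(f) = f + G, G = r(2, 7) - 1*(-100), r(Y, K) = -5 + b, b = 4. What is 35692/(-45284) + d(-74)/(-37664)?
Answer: -336358897/426394144 ≈ -0.78885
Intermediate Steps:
r(Y, K) = -1 (r(Y, K) = -5 + 4 = -1)
G = 99 (G = -1 - 1*(-100) = -1 + 100 = 99)
d(f) = 99 + f (d(f) = f + 99 = 99 + f)
35692/(-45284) + d(-74)/(-37664) = 35692/(-45284) + (99 - 74)/(-37664) = 35692*(-1/45284) + 25*(-1/37664) = -8923/11321 - 25/37664 = -336358897/426394144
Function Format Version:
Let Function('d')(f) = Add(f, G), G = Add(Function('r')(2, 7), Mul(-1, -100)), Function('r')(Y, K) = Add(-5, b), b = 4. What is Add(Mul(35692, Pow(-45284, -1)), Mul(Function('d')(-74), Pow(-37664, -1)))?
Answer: Rational(-336358897, 426394144) ≈ -0.78885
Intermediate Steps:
Function('r')(Y, K) = -1 (Function('r')(Y, K) = Add(-5, 4) = -1)
G = 99 (G = Add(-1, Mul(-1, -100)) = Add(-1, 100) = 99)
Function('d')(f) = Add(99, f) (Function('d')(f) = Add(f, 99) = Add(99, f))
Add(Mul(35692, Pow(-45284, -1)), Mul(Function('d')(-74), Pow(-37664, -1))) = Add(Mul(35692, Pow(-45284, -1)), Mul(Add(99, -74), Pow(-37664, -1))) = Add(Mul(35692, Rational(-1, 45284)), Mul(25, Rational(-1, 37664))) = Add(Rational(-8923, 11321), Rational(-25, 37664)) = Rational(-336358897, 426394144)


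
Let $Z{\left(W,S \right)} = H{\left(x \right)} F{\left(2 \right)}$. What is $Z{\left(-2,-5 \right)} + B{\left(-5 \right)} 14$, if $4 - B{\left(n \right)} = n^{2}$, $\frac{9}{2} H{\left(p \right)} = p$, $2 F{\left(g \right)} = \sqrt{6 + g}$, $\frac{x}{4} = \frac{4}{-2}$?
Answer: $-294 - \frac{16 \sqrt{2}}{9} \approx -296.51$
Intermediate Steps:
$x = -8$ ($x = 4 \frac{4}{-2} = 4 \cdot 4 \left(- \frac{1}{2}\right) = 4 \left(-2\right) = -8$)
$F{\left(g \right)} = \frac{\sqrt{6 + g}}{2}$
$H{\left(p \right)} = \frac{2 p}{9}$
$B{\left(n \right)} = 4 - n^{2}$
$Z{\left(W,S \right)} = - \frac{16 \sqrt{2}}{9}$ ($Z{\left(W,S \right)} = \frac{2}{9} \left(-8\right) \frac{\sqrt{6 + 2}}{2} = - \frac{16 \frac{\sqrt{8}}{2}}{9} = - \frac{16 \frac{2 \sqrt{2}}{2}}{9} = - \frac{16 \sqrt{2}}{9}$)
$Z{\left(-2,-5 \right)} + B{\left(-5 \right)} 14 = - \frac{16 \sqrt{2}}{9} + \left(4 - \left(-5\right)^{2}\right) 14 = - \frac{16 \sqrt{2}}{9} + \left(4 - 25\right) 14 = - \frac{16 \sqrt{2}}{9} - 294 = -294 - \frac{16 \sqrt{2}}{9}$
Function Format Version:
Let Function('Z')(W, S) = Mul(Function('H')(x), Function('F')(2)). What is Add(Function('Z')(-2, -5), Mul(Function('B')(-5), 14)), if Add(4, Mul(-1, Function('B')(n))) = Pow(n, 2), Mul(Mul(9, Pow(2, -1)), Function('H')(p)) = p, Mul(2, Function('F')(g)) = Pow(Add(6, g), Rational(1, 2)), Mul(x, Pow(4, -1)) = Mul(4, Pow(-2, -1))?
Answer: Add(-294, Mul(Rational(-16, 9), Pow(2, Rational(1, 2)))) ≈ -296.51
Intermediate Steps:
x = -8 (x = Mul(4, Mul(4, Pow(-2, -1))) = Mul(4, Mul(4, Rational(-1, 2))) = Mul(4, -2) = -8)
Function('F')(g) = Mul(Rational(1, 2), Pow(Add(6, g), Rational(1, 2)))
Function('H')(p) = Mul(Rational(2, 9), p)
Function('B')(n) = Add(4, Mul(-1, Pow(n, 2)))
Function('Z')(W, S) = Mul(Rational(-16, 9), Pow(2, Rational(1, 2))) (Function('Z')(W, S) = Mul(Mul(Rational(2, 9), -8), Mul(Rational(1, 2), Pow(Add(6, 2), Rational(1, 2)))) = Mul(Rational(-16, 9), Mul(Rational(1, 2), Pow(8, Rational(1, 2)))) = Mul(Rational(-16, 9), Mul(Rational(1, 2), Mul(2, Pow(2, Rational(1, 2))))) = Mul(Rational(-16, 9), Pow(2, Rational(1, 2))))
Add(Function('Z')(-2, -5), Mul(Function('B')(-5), 14)) = Add(Mul(Rational(-16, 9), Pow(2, Rational(1, 2))), Mul(Add(4, Mul(-1, Pow(-5, 2))), 14)) = Add(Mul(Rational(-16, 9), Pow(2, Rational(1, 2))), Mul(Add(4, Mul(-1, 25)), 14)) = Add(Mul(Rational(-16, 9), Pow(2, Rational(1, 2))), Mul(Add(4, -25), 14)) = Add(Mul(Rational(-16, 9), Pow(2, Rational(1, 2))), Mul(-21, 14)) = Add(Mul(Rational(-16, 9), Pow(2, Rational(1, 2))), -294) = Add(-294, Mul(Rational(-16, 9), Pow(2, Rational(1, 2))))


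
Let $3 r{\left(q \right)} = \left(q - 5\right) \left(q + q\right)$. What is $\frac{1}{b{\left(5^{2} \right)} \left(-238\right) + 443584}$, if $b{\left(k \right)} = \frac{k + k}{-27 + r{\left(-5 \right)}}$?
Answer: $\frac{19}{8392396} \approx 2.264 \cdot 10^{-6}$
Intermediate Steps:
$r{\left(q \right)} = \frac{2 q \left(-5 + q\right)}{3}$ ($r{\left(q \right)} = \frac{\left(q - 5\right) \left(q + q\right)}{3} = \frac{\left(-5 + q\right) 2 q}{3} = \frac{2 q \left(-5 + q\right)}{3}$)
$b{\left(k \right)} = \frac{6 k}{19}$ ($b{\left(k \right)} = \frac{k + k}{-27 + \frac{2}{3} \left(-5\right) \left(-5 - 5\right)} = \frac{2 k}{-27 + \frac{2}{3} \left(-5\right) \left(-10\right)} = \frac{2 k}{-27 + \frac{100}{3}} = \frac{2 k}{\frac{19}{3}} = 2 k \frac{3}{19} = \frac{6 k}{19}$)
$\frac{1}{b{\left(5^{2} \right)} \left(-238\right) + 443584} = \frac{1}{\frac{6 \cdot 5^{2}}{19} \left(-238\right) + 443584} = \frac{1}{\frac{6}{19} \cdot 25 \left(-238\right) + 443584} = \frac{1}{\frac{150}{19} \left(-238\right) + 443584} = \frac{1}{- \frac{35700}{19} + 443584} = \frac{1}{\frac{8392396}{19}} = \frac{19}{8392396}$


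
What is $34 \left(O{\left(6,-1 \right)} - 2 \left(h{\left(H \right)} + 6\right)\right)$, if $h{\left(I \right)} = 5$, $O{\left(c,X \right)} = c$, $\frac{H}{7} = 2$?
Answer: $-544$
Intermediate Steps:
$H = 14$ ($H = 7 \cdot 2 = 14$)
$34 \left(O{\left(6,-1 \right)} - 2 \left(h{\left(H \right)} + 6\right)\right) = 34 \left(6 - 2 \left(5 + 6\right)\right) = 34 \left(6 - 22\right) = 34 \left(-16\right) = -544$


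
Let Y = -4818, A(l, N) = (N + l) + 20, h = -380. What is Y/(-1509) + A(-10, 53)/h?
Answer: 578591/191140 ≈ 3.0271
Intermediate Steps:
A(l, N) = 20 + N + l
Y/(-1509) + A(-10, 53)/h = -4818/(-1509) + (20 + 53 - 10)/(-380) = -4818*(-1/1509) + 63*(-1/380) = 1606/503 - 63/380 = 578591/191140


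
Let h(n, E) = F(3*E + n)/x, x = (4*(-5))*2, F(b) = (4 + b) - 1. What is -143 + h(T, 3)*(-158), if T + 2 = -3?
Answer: -2307/20 ≈ -115.35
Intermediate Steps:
T = -5 (T = -2 - 3 = -5)
F(b) = 3 + b
x = -40 (x = -20*2 = -40)
h(n, E) = -3/40 - 3*E/40 - n/40 (h(n, E) = (3 + (3*E + n))/(-40) = (3 + (n + 3*E))*(-1/40) = (3 + n + 3*E)*(-1/40) = -3/40 - 3*E/40 - n/40)
-143 + h(T, 3)*(-158) = -143 + (-3/40 - 3/40*3 - 1/40*(-5))*(-158) = -143 + (-3/40 - 9/40 + 1/8)*(-158) = -143 - 7/40*(-158) = -143 + 553/20 = -2307/20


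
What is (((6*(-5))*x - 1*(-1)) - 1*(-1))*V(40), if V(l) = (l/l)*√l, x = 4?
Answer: -236*√10 ≈ -746.30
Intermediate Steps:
V(l) = √l (V(l) = 1*√l = √l)
(((6*(-5))*x - 1*(-1)) - 1*(-1))*V(40) = (((6*(-5))*4 - 1*(-1)) - 1*(-1))*√40 = ((-30*4 + 1) + 1)*(2*√10) = ((-120 + 1) + 1)*(2*√10) = (-119 + 1)*(2*√10) = -236*√10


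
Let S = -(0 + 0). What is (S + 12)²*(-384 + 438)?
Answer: 7776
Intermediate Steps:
S = 0 (S = -1*0 = 0)
(S + 12)²*(-384 + 438) = (0 + 12)²*(-384 + 438) = 12²*54 = 144*54 = 7776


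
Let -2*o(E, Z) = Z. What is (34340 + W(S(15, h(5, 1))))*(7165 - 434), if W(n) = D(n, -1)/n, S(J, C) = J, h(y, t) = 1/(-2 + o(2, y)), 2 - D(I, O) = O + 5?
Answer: 3467124638/15 ≈ 2.3114e+8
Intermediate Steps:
D(I, O) = -3 - O (D(I, O) = 2 - (O + 5) = 2 - (5 + O) = 2 + (-5 - O) = -3 - O)
o(E, Z) = -Z/2
h(y, t) = 1/(-2 - y/2)
W(n) = -2/n (W(n) = (-3 - 1*(-1))/n = (-3 + 1)/n = -2/n)
(34340 + W(S(15, h(5, 1))))*(7165 - 434) = (34340 - 2/15)*(7165 - 434) = (34340 - 2*1/15)*6731 = (34340 - 2/15)*6731 = (515098/15)*6731 = 3467124638/15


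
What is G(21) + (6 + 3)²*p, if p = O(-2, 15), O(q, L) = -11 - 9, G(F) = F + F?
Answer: -1578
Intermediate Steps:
G(F) = 2*F
O(q, L) = -20
p = -20
G(21) + (6 + 3)²*p = 2*21 + (6 + 3)²*(-20) = 42 + 9²*(-20) = 42 + 81*(-20) = 42 - 1620 = -1578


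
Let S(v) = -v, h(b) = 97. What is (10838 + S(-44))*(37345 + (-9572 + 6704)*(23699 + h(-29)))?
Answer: -742256682206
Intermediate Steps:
(10838 + S(-44))*(37345 + (-9572 + 6704)*(23699 + h(-29))) = (10838 - 1*(-44))*(37345 + (-9572 + 6704)*(23699 + 97)) = (10838 + 44)*(37345 - 2868*23796) = 10882*(37345 - 68246928) = 10882*(-68209583) = -742256682206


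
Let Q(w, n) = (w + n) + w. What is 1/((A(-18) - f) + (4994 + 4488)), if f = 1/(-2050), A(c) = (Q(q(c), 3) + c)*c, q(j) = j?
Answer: 2050/21320001 ≈ 9.6154e-5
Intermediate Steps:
Q(w, n) = n + 2*w (Q(w, n) = (n + w) + w = n + 2*w)
A(c) = c*(3 + 3*c) (A(c) = ((3 + 2*c) + c)*c = (3 + 3*c)*c = c*(3 + 3*c))
f = -1/2050 ≈ -0.00048780
1/((A(-18) - f) + (4994 + 4488)) = 1/((3*(-18)*(1 - 18) - 1*(-1/2050)) + (4994 + 4488)) = 1/((3*(-18)*(-17) + 1/2050) + 9482) = 1/((918 + 1/2050) + 9482) = 1/(1881901/2050 + 9482) = 1/(21320001/2050) = 2050/21320001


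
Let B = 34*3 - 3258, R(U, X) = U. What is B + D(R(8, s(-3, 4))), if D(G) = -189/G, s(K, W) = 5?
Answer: -25437/8 ≈ -3179.6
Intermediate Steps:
B = -3156 (B = 102 - 3258 = -3156)
B + D(R(8, s(-3, 4))) = -3156 - 189/8 = -25437/8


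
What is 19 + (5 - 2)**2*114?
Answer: 1045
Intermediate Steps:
19 + (5 - 2)**2*114 = 19 + 3**2*114 = 19 + 9*114 = 19 + 1026 = 1045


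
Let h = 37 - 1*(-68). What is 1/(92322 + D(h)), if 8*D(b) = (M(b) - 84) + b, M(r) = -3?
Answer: 4/369297 ≈ 1.0831e-5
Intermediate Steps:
h = 105 (h = 37 + 68 = 105)
D(b) = -87/8 + b/8 (D(b) = ((-3 - 84) + b)/8 = (-87 + b)/8 = -87/8 + b/8)
1/(92322 + D(h)) = 1/(92322 + (-87/8 + (⅛)*105)) = 1/(92322 + (-87/8 + 105/8)) = 1/(92322 + 9/4) = 1/(369297/4) = 4/369297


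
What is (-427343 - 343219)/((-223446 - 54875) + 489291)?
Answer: -385281/105485 ≈ -3.6525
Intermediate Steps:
(-427343 - 343219)/((-223446 - 54875) + 489291) = -770562/(-278321 + 489291) = -770562/210970 = -770562*1/210970 = -385281/105485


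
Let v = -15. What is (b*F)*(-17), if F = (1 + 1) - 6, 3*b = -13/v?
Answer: 884/45 ≈ 19.644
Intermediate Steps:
b = 13/45 (b = (-13/(-15))/3 = (-13*(-1/15))/3 = (1/3)*(13/15) = 13/45 ≈ 0.28889)
F = -4 (F = 2 - 6 = -4)
(b*F)*(-17) = ((13/45)*(-4))*(-17) = -52/45*(-17) = 884/45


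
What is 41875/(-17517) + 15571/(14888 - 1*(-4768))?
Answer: -183445931/114771384 ≈ -1.5984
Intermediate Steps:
41875/(-17517) + 15571/(14888 - 1*(-4768)) = 41875*(-1/17517) + 15571/(14888 + 4768) = -41875/17517 + 15571/19656 = -183445931/114771384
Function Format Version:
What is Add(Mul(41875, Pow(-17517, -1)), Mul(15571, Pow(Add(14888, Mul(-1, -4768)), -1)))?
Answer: Rational(-183445931, 114771384) ≈ -1.5984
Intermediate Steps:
Add(Mul(41875, Pow(-17517, -1)), Mul(15571, Pow(Add(14888, Mul(-1, -4768)), -1))) = Add(Mul(41875, Rational(-1, 17517)), Mul(15571, Pow(Add(14888, 4768), -1))) = Add(Rational(-41875, 17517), Mul(15571, Pow(19656, -1))) = Add(Rational(-41875, 17517), Mul(15571, Rational(1, 19656))) = Add(Rational(-41875, 17517), Rational(15571, 19656)) = Rational(-183445931, 114771384)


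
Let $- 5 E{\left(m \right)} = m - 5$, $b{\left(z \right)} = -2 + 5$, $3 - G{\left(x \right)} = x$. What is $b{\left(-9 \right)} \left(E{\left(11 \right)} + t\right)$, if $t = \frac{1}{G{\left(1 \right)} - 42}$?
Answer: $- \frac{147}{40} \approx -3.675$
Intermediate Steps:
$G{\left(x \right)} = 3 - x$
$b{\left(z \right)} = 3$
$E{\left(m \right)} = 1 - \frac{m}{5}$ ($E{\left(m \right)} = - \frac{m - 5}{5} = - \frac{-5 + m}{5} = 1 - \frac{m}{5}$)
$t = - \frac{1}{40}$ ($t = \frac{1}{\left(3 - 1\right) - 42} = \frac{1}{2 - 42} = \frac{1}{-40} = - \frac{1}{40} \approx -0.025$)
$b{\left(-9 \right)} \left(E{\left(11 \right)} + t\right) = 3 \left(\left(1 - \frac{11}{5}\right) - \frac{1}{40}\right) = 3 \left(- \frac{6}{5} - \frac{1}{40}\right) = 3 \left(- \frac{49}{40}\right) = - \frac{147}{40}$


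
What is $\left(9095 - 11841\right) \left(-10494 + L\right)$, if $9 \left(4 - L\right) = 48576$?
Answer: $\frac{130879852}{3} \approx 4.3627 \cdot 10^{7}$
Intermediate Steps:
$L = - \frac{16180}{3}$ ($L = 4 - \frac{16192}{3} = - \frac{16180}{3} \approx -5393.3$)
$\left(9095 - 11841\right) \left(-10494 + L\right) = \left(9095 - 11841\right) \left(-10494 - \frac{16180}{3}\right) = \left(-2746\right) \left(- \frac{47662}{3}\right) = \frac{130879852}{3}$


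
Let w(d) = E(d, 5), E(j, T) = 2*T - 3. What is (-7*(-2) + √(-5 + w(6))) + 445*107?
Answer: 47629 + √2 ≈ 47630.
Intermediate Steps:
E(j, T) = -3 + 2*T
w(d) = 7 (w(d) = -3 + 2*5 = -3 + 10 = 7)
(-7*(-2) + √(-5 + w(6))) + 445*107 = (-7*(-2) + √(-5 + 7)) + 445*107 = (14 + √2) + 47615 = 47629 + √2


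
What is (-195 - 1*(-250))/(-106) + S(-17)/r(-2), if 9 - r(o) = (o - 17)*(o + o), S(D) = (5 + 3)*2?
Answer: -5381/7102 ≈ -0.75767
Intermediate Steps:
S(D) = 16 (S(D) = 8*2 = 16)
r(o) = 9 - 2*o*(-17 + o) (r(o) = 9 - (o - 17)*(o + o) = 9 - (-17 + o)*2*o = 9 - 2*o*(-17 + o))
(-195 - 1*(-250))/(-106) + S(-17)/r(-2) = (-195 - 1*(-250))/(-106) + 16/(9 - 2*(-2)² + 34*(-2)) = (-195 + 250)*(-1/106) + 16/(9 - 2*4 - 68) = 55*(-1/106) + 16/(9 - 8 - 68) = -55/106 + 16/(-67) = -55/106 + 16*(-1/67) = -55/106 - 16/67 = -5381/7102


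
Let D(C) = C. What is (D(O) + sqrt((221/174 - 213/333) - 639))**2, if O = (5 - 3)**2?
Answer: (8584 + I*sqrt(2939893386))**2/4605316 ≈ -622.37 + 202.13*I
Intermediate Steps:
O = 4 (O = 2**2 = 4)
(D(O) + sqrt((221/174 - 213/333) - 639))**2 = (4 + sqrt((221/174 - 213/333) - 639))**2 = (4 + sqrt((221*(1/174) - 213*1/333) - 639))**2 = (4 + sqrt((221/174 - 71/111) - 639))**2 = (4 + sqrt(1353/2146 - 639))**2 = (4 + sqrt(-1369941/2146))**2 = (4 + I*sqrt(2939893386)/2146)**2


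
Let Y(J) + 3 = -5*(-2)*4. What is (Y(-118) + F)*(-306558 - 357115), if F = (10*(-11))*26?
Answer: 1873548879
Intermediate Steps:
F = -2860 (F = -110*26 = -2860)
Y(J) = 37 (Y(J) = -3 - 5*(-2)*4 = -3 + 10*4 = -3 + 40 = 37)
(Y(-118) + F)*(-306558 - 357115) = (37 - 2860)*(-306558 - 357115) = -2823*(-663673) = 1873548879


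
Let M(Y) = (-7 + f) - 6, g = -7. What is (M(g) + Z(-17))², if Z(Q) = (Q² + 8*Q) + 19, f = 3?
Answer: 26244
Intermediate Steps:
M(Y) = -10 (M(Y) = (-7 + 3) - 6 = -4 - 6 = -10)
Z(Q) = 19 + Q² + 8*Q
(M(g) + Z(-17))² = (-10 + (19 + (-17)² + 8*(-17)))² = (-10 + (19 + 289 - 136))² = (-10 + 172)² = 162² = 26244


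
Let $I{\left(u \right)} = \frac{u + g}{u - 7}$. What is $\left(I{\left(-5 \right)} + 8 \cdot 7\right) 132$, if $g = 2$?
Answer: $7425$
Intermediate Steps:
$I{\left(u \right)} = \frac{2 + u}{-7 + u}$ ($I{\left(u \right)} = \frac{u + 2}{u - 7} = \frac{2 + u}{-7 + u}$)
$\left(I{\left(-5 \right)} + 8 \cdot 7\right) 132 = \left(\frac{2 - 5}{-7 - 5} + 8 \cdot 7\right) 132 = \left(\frac{1}{-12} \left(-3\right) + 56\right) 132 = \left(\left(- \frac{1}{12}\right) \left(-3\right) + 56\right) 132 = \left(\frac{1}{4} + 56\right) 132 = \frac{225}{4} \cdot 132 = 7425$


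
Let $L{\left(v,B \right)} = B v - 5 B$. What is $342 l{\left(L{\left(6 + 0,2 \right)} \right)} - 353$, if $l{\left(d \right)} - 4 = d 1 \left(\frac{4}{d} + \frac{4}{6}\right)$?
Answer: $2839$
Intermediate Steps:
$L{\left(v,B \right)} = - 5 B + B v$
$l{\left(d \right)} = 4 + d \left(\frac{2}{3} + \frac{4}{d}\right)$ ($l{\left(d \right)} = 4 + d 1 \left(\frac{4}{d} + \frac{4}{6}\right) = 4 + d \left(\frac{4}{d} + 4 \cdot \frac{1}{6}\right) = 4 + d \left(\frac{4}{d} + \frac{2}{3}\right) = 4 + d \left(\frac{2}{3} + \frac{4}{d}\right)$)
$342 l{\left(L{\left(6 + 0,2 \right)} \right)} - 353 = 342 \left(8 + \frac{2 \cdot 2 \left(-5 + \left(6 + 0\right)\right)}{3}\right) - 353 = 342 \left(8 + \frac{2 \cdot 2 \left(-5 + 6\right)}{3}\right) - 353 = 342 \left(8 + \frac{2 \cdot 2 \cdot 1}{3}\right) - 353 = 342 \left(8 + \frac{2}{3} \cdot 2\right) - 353 = 342 \left(8 + \frac{4}{3}\right) - 353 = 342 \cdot \frac{28}{3} - 353 = 3192 - 353 = 2839$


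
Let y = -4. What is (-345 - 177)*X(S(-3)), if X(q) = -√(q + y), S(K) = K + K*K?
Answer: 522*√2 ≈ 738.22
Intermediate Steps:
S(K) = K + K²
X(q) = -√(-4 + q) (X(q) = -√(q - 4) = -√(-4 + q))
(-345 - 177)*X(S(-3)) = (-345 - 177)*(-√(-4 - 3*(1 - 3))) = -(-522)*√(-4 - 3*(-2)) = -(-522)*√(-4 + 6) = -(-522)*√2 = 522*√2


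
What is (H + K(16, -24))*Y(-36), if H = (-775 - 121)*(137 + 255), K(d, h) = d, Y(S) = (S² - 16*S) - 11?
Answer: -653612976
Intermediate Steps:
Y(S) = -11 + S² - 16*S
H = -351232 (H = -896*392 = -351232)
(H + K(16, -24))*Y(-36) = (-351232 + 16)*(-11 + (-36)² - 16*(-36)) = -351216*(-11 + 1296 + 576) = -351216*1861 = -653612976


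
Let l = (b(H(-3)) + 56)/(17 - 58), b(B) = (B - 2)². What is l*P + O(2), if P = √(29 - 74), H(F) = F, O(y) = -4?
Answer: -4 - 243*I*√5/41 ≈ -4.0 - 13.253*I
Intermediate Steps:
P = 3*I*√5 (P = √(-45) = 3*I*√5 ≈ 6.7082*I)
b(B) = (-2 + B)²
l = -81/41 (l = ((-2 - 3)² + 56)/(17 - 58) = ((-5)² + 56)/(-41) = (25 + 56)*(-1/41) = 81*(-1/41) = -81/41 ≈ -1.9756)
l*P + O(2) = -243*I*√5/41 - 4 = -4 - 243*I*√5/41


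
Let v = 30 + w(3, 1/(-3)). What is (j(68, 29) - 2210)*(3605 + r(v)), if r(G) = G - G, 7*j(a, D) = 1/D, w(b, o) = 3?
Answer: -231043935/29 ≈ -7.9670e+6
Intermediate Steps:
j(a, D) = 1/(7*D) (j(a, D) = (1/D)/7 = 1/(7*D))
v = 33 (v = 30 + 3 = 33)
r(G) = 0
(j(68, 29) - 2210)*(3605 + r(v)) = ((⅐)/29 - 2210)*(3605 + 0) = ((⅐)*(1/29) - 2210)*3605 = (1/203 - 2210)*3605 = -448629/203*3605 = -231043935/29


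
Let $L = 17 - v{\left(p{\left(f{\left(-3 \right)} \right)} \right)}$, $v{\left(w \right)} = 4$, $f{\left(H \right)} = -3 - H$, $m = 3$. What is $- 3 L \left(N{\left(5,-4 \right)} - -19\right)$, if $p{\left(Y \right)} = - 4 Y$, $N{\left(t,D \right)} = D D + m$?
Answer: $-1482$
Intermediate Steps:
$N{\left(t,D \right)} = 3 + D^{2}$ ($N{\left(t,D \right)} = D D + 3 = D^{2} + 3 = 3 + D^{2}$)
$L = 13$ ($L = 17 - 4 = 13$)
$- 3 L \left(N{\left(5,-4 \right)} - -19\right) = \left(-3\right) 13 \left(\left(3 + \left(-4\right)^{2}\right) - -19\right) = - 39 \left(\left(3 + 16\right) + 19\right) = - 39 \left(19 + 19\right) = \left(-39\right) 38 = -1482$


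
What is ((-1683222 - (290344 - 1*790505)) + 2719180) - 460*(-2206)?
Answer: 2550879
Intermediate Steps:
((-1683222 - (290344 - 1*790505)) + 2719180) - 460*(-2206) = ((-1683222 - (290344 - 790505)) + 2719180) + 1014760 = ((-1683222 - 1*(-500161)) + 2719180) + 1014760 = ((-1683222 + 500161) + 2719180) + 1014760 = (-1183061 + 2719180) + 1014760 = 1536119 + 1014760 = 2550879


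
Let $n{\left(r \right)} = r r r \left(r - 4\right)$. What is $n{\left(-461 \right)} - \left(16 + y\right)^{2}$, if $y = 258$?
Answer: $45556989089$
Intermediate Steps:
$n{\left(r \right)} = r^{3} \left(-4 + r\right)$ ($n{\left(r \right)} = r^{2} r \left(-4 + r\right) = r^{3} \left(-4 + r\right)$)
$n{\left(-461 \right)} - \left(16 + y\right)^{2} = \left(-461\right)^{3} \left(-4 - 461\right) - \left(16 + 258\right)^{2} = \left(-97972181\right) \left(-465\right) - 274^{2} = 45557064165 - 75076 = 45556989089$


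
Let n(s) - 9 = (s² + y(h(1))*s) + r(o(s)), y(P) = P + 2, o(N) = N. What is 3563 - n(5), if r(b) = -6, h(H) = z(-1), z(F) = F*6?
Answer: 3555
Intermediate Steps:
z(F) = 6*F
h(H) = -6 (h(H) = 6*(-1) = -6)
y(P) = 2 + P
n(s) = 3 + s² - 4*s (n(s) = 9 + ((s² + (2 - 6)*s) - 6) = 9 + ((s² - 4*s) - 6) = 9 + (-6 + s² - 4*s) = 3 + s² - 4*s)
3563 - n(5) = 3563 - (3 + 5² - 4*5) = 3563 - (3 + 25 - 20) = 3563 - 1*8 = 3563 - 8 = 3555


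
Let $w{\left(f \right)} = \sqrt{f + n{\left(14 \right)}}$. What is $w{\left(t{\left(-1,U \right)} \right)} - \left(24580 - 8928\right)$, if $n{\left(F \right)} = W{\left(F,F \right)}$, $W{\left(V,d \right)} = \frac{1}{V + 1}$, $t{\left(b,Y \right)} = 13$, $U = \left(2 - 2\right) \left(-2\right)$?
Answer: $-15652 + \frac{14 \sqrt{15}}{15} \approx -15648.0$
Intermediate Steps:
$U = 0$ ($U = 0 \left(-2\right) = 0$)
$W{\left(V,d \right)} = \frac{1}{1 + V}$
$n{\left(F \right)} = \frac{1}{1 + F}$
$w{\left(f \right)} = \sqrt{\frac{1}{15} + f}$ ($w{\left(f \right)} = \sqrt{f + \frac{1}{1 + 14}} = \sqrt{f + \frac{1}{15}} = \sqrt{\frac{1}{15} + f}$)
$w{\left(t{\left(-1,U \right)} \right)} - \left(24580 - 8928\right) = \frac{\sqrt{15 + 225 \cdot 13}}{15} - \left(24580 - 8928\right) = \frac{\sqrt{15 + 2925}}{15} - 15652 = \frac{\sqrt{2940}}{15} - 15652 = \frac{14 \sqrt{15}}{15} - 15652 = -15652 + \frac{14 \sqrt{15}}{15}$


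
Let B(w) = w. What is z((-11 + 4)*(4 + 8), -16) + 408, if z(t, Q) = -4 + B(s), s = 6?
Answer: 410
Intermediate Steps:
z(t, Q) = 2 (z(t, Q) = -4 + 6 = 2)
z((-11 + 4)*(4 + 8), -16) + 408 = 2 + 408 = 410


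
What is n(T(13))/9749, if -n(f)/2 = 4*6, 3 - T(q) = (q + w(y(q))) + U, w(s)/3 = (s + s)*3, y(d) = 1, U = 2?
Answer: -48/9749 ≈ -0.0049236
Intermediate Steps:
w(s) = 18*s (w(s) = 3*((s + s)*3) = 3*((2*s)*3) = 3*(6*s) = 18*s)
T(q) = -17 - q (T(q) = 3 - ((q + 18*1) + 2) = 3 - ((q + 18) + 2) = 3 - ((18 + q) + 2) = 3 - (20 + q) = 3 + (-20 - q) = -17 - q)
n(f) = -48 (n(f) = -8*6 = -2*24 = -48)
n(T(13))/9749 = -48/9749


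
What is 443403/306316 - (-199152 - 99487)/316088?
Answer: 57908067847/24205702952 ≈ 2.3923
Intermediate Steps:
443403/306316 - (-199152 - 99487)/316088 = 443403*(1/306316) - 1*(-298639)*(1/316088) = 443403/306316 + 298639*(1/316088) = 443403/306316 + 298639/316088 = 57908067847/24205702952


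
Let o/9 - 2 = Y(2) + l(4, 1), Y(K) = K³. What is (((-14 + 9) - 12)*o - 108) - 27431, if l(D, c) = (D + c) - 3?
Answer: -29375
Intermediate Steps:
l(D, c) = -3 + D + c
o = 108 (o = 18 + 9*(2³ + (-3 + 4 + 1)) = 18 + 9*(8 + 2) = 18 + 9*10 = 18 + 90 = 108)
(((-14 + 9) - 12)*o - 108) - 27431 = (((-14 + 9) - 12)*108 - 108) - 27431 = ((-5 - 12)*108 - 108) - 27431 = (-17*108 - 108) - 27431 = (-1836 - 108) - 27431 = -1944 - 27431 = -29375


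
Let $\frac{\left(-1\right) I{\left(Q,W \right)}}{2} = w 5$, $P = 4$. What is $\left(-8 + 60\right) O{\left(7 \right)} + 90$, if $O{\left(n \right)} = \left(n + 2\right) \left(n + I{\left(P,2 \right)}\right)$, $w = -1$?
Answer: $8046$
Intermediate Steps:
$I{\left(Q,W \right)} = 10$ ($I{\left(Q,W \right)} = - 2 \left(\left(-1\right) 5\right) = \left(-2\right) \left(-5\right) = 10$)
$O{\left(n \right)} = \left(2 + n\right) \left(10 + n\right)$ ($O{\left(n \right)} = \left(n + 2\right) \left(n + 10\right) = \left(2 + n\right) \left(10 + n\right)$)
$\left(-8 + 60\right) O{\left(7 \right)} + 90 = \left(-8 + 60\right) \left(20 + 7^{2} + 12 \cdot 7\right) + 90 = 52 \left(20 + 49 + 84\right) + 90 = 52 \cdot 153 + 90 = 7956 + 90 = 8046$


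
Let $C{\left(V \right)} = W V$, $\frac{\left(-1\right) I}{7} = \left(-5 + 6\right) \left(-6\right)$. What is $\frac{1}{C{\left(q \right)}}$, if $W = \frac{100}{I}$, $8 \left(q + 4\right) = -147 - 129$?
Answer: $- \frac{3}{275} \approx -0.010909$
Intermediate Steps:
$q = - \frac{77}{2}$ ($q = -4 + \frac{-147 - 129}{8} = -4 + \frac{1}{8} \left(-276\right) = -4 - \frac{69}{2} = - \frac{77}{2} \approx -38.5$)
$I = 42$ ($I = - 7 \left(-5 + 6\right) \left(-6\right) = - 7 \cdot 1 \left(-6\right) = \left(-7\right) \left(-6\right) = 42$)
$W = \frac{50}{21}$ ($W = \frac{100}{42} = 100 \cdot \frac{1}{42} = \frac{50}{21} \approx 2.381$)
$C{\left(V \right)} = \frac{50 V}{21}$
$\frac{1}{C{\left(q \right)}} = \frac{1}{\frac{50}{21} \left(- \frac{77}{2}\right)} = \frac{1}{- \frac{275}{3}} = - \frac{3}{275}$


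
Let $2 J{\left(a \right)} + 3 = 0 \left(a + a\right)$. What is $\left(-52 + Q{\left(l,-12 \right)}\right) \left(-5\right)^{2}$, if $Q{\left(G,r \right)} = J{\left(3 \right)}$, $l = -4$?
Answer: $- \frac{2675}{2} \approx -1337.5$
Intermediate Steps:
$J{\left(a \right)} = - \frac{3}{2}$ ($J{\left(a \right)} = - \frac{3}{2} + \frac{0 \left(a + a\right)}{2} = - \frac{3}{2} + \frac{0 \cdot 2 a}{2} = - \frac{3}{2} + \frac{1}{2} \cdot 0 = - \frac{3}{2} + 0 = - \frac{3}{2}$)
$Q{\left(G,r \right)} = - \frac{3}{2}$
$\left(-52 + Q{\left(l,-12 \right)}\right) \left(-5\right)^{2} = \left(-52 - \frac{3}{2}\right) \left(-5\right)^{2} = \left(- \frac{107}{2}\right) 25 = - \frac{2675}{2}$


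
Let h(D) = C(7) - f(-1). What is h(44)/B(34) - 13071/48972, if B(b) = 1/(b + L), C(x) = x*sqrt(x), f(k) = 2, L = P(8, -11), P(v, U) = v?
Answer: -1375573/16324 + 294*sqrt(7) ≈ 693.58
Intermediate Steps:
L = 8
C(x) = x**(3/2)
h(D) = -2 + 7*sqrt(7) (h(D) = 7**(3/2) - 1*2 = 7*sqrt(7) - 2 = -2 + 7*sqrt(7))
B(b) = 1/(8 + b) (B(b) = 1/(b + 8) = 1/(8 + b))
h(44)/B(34) - 13071/48972 = (-2 + 7*sqrt(7))/(1/(8 + 34)) - 13071/48972 = (-2 + 7*sqrt(7))/(1/42) - 13071*1/48972 = (-2 + 7*sqrt(7))/(1/42) - 4357/16324 = (-2 + 7*sqrt(7))*42 - 4357/16324 = (-84 + 294*sqrt(7)) - 4357/16324 = -1375573/16324 + 294*sqrt(7)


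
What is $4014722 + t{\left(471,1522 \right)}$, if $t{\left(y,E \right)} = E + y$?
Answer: $4016715$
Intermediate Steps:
$4014722 + t{\left(471,1522 \right)} = 4014722 + \left(1522 + 471\right) = 4014722 + 1993 = 4016715$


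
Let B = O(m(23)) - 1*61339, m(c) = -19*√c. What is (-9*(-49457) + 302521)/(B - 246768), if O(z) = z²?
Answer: -373817/149902 ≈ -2.4937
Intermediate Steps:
B = -53036 (B = (-19*√23)² - 1*61339 = 8303 - 61339 = -53036)
(-9*(-49457) + 302521)/(B - 246768) = (-9*(-49457) + 302521)/(-53036 - 246768) = (445113 + 302521)/(-299804) = 747634*(-1/299804) = -373817/149902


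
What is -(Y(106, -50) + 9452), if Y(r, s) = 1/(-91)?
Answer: -860131/91 ≈ -9452.0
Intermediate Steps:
Y(r, s) = -1/91
-(Y(106, -50) + 9452) = -(-1/91 + 9452) = -1*860131/91 = -860131/91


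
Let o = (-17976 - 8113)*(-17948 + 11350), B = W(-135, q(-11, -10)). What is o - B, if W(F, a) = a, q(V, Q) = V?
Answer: 172135233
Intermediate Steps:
B = -11
o = 172135222 (o = -26089*(-6598) = 172135222)
o - B = 172135222 - 1*(-11) = 172135222 + 11 = 172135233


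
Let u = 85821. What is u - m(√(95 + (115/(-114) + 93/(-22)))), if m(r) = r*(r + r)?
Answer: 53697203/627 ≈ 85642.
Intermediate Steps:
m(r) = 2*r² (m(r) = r*(2*r) = 2*r²)
u - m(√(95 + (115/(-114) + 93/(-22)))) = 85821 - 2*(√(95 + (115/(-114) + 93/(-22))))² = 85821 - 2*(√(95 + (115*(-1/114) + 93*(-1/22))))² = 85821 - 2*(√(95 + (-115/114 - 93/22)))² = 85821 - 2*(√(95 - 3283/627))² = 85821 - 2*(√(56282/627))² = 85821 - 2*(√35288814/627)² = 85821 - 2*56282/627 = 85821 - 1*112564/627 = 85821 - 112564/627 = 53697203/627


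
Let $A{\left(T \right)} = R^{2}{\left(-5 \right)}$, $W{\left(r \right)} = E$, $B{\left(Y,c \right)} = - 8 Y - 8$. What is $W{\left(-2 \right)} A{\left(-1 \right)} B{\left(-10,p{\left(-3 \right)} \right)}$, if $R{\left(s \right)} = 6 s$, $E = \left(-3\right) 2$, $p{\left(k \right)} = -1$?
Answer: $-388800$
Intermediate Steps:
$B{\left(Y,c \right)} = -8 - 8 Y$
$E = -6$
$W{\left(r \right)} = -6$
$A{\left(T \right)} = 900$ ($A{\left(T \right)} = \left(6 \left(-5\right)\right)^{2} = \left(-30\right)^{2} = 900$)
$W{\left(-2 \right)} A{\left(-1 \right)} B{\left(-10,p{\left(-3 \right)} \right)} = \left(-6\right) 900 \left(-8 - -80\right) = - 5400 \left(-8 + 80\right) = \left(-5400\right) 72 = -388800$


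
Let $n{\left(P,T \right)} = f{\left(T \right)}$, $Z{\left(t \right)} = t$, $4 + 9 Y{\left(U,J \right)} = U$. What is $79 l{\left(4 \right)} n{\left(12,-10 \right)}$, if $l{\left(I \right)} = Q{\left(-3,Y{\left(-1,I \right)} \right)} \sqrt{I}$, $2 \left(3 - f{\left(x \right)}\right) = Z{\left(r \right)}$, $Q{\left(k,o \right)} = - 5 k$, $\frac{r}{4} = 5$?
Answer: $-16590$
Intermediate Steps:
$r = 20$ ($r = 4 \cdot 5 = 20$)
$Y{\left(U,J \right)} = - \frac{4}{9} + \frac{U}{9}$
$f{\left(x \right)} = -7$ ($f{\left(x \right)} = 3 - 10 = -7$)
$n{\left(P,T \right)} = -7$
$l{\left(I \right)} = 15 \sqrt{I}$ ($l{\left(I \right)} = \left(-5\right) \left(-3\right) \sqrt{I} = 15 \sqrt{I}$)
$79 l{\left(4 \right)} n{\left(12,-10 \right)} = 79 \cdot 15 \sqrt{4} \left(-7\right) = 79 \cdot 15 \cdot 2 \left(-7\right) = 79 \cdot 30 \left(-7\right) = 2370 \left(-7\right) = -16590$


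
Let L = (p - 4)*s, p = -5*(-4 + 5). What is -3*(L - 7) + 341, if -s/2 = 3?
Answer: 200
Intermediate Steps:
s = -6 (s = -2*3 = -6)
p = -5 (p = -5*1 = -5)
L = 54 (L = (-5 - 4)*(-6) = -9*(-6) = 54)
-3*(L - 7) + 341 = -3*(54 - 7) + 341 = -3*47 + 341 = -141 + 341 = 200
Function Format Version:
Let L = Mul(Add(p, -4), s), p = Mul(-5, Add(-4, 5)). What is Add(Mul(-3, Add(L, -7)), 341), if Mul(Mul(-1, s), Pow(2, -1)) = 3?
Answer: 200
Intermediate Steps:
s = -6 (s = Mul(-2, 3) = -6)
p = -5 (p = Mul(-5, 1) = -5)
L = 54 (L = Mul(Add(-5, -4), -6) = Mul(-9, -6) = 54)
Add(Mul(-3, Add(L, -7)), 341) = Add(Mul(-3, Add(54, -7)), 341) = Add(Mul(-3, 47), 341) = Add(-141, 341) = 200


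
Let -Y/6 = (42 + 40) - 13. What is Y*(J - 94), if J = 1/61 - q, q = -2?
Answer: 2322954/61 ≈ 38081.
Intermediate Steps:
Y = -414 (Y = -6*((42 + 40) - 13) = -6*(82 - 13) = -6*69 = -414)
J = 123/61 (J = 1/61 - 1*(-2) = 1/61 + 2 = 123/61 ≈ 2.0164)
Y*(J - 94) = -414*(123/61 - 94) = -414*(-5611/61) = 2322954/61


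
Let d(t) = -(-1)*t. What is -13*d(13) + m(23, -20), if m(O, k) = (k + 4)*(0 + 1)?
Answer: -185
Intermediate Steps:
m(O, k) = 4 + k (m(O, k) = (4 + k)*1 = 4 + k)
d(t) = t
-13*d(13) + m(23, -20) = -13*13 + (4 - 20) = -169 - 16 = -185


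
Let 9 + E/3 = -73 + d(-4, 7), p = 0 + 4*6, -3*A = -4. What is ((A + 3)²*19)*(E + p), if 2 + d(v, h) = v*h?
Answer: -333944/3 ≈ -1.1131e+5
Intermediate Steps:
A = 4/3 (A = -⅓*(-4) = 4/3 ≈ 1.3333)
d(v, h) = -2 + h*v (d(v, h) = -2 + v*h = -2 + h*v)
p = 24 (p = 0 + 24 = 24)
E = -336 (E = -27 + 3*(-73 + (-2 + 7*(-4))) = -27 + 3*(-73 + (-2 - 28)) = -27 + 3*(-73 - 30) = -27 + 3*(-103) = -27 - 309 = -336)
((A + 3)²*19)*(E + p) = ((4/3 + 3)²*19)*(-336 + 24) = ((13/3)²*19)*(-312) = ((169/9)*19)*(-312) = (3211/9)*(-312) = -333944/3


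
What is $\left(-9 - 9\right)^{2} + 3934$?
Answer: $4258$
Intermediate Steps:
$\left(-9 - 9\right)^{2} + 3934 = \left(-18\right)^{2} + 3934 = 324 + 3934 = 4258$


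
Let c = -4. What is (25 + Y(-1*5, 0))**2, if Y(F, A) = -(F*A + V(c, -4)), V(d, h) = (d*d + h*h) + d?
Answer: 9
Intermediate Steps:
V(d, h) = d + d**2 + h**2 (V(d, h) = (d**2 + h**2) + d = d + d**2 + h**2)
Y(F, A) = -28 - A*F (Y(F, A) = -(F*A + (-4 + (-4)**2 + (-4)**2)) = -(A*F + (-4 + 16 + 16)) = -(A*F + 28) = -(28 + A*F) = -28 - A*F)
(25 + Y(-1*5, 0))**2 = (25 + (-28 - 1*0*(-1*5)))**2 = (25 + (-28 - 1*0*(-5)))**2 = (25 + (-28 + 0))**2 = (25 - 28)**2 = (-3)**2 = 9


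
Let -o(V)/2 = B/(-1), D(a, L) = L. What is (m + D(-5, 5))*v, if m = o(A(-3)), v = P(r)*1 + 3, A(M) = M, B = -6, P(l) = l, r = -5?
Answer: 14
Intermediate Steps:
v = -2 (v = -5*1 + 3 = -5 + 3 = -2)
o(V) = -12 (o(V) = -(-12)/(-1) = -(-12)*(-1) = -2*6 = -12)
m = -12
(m + D(-5, 5))*v = (-12 + 5)*(-2) = -7*(-2) = 14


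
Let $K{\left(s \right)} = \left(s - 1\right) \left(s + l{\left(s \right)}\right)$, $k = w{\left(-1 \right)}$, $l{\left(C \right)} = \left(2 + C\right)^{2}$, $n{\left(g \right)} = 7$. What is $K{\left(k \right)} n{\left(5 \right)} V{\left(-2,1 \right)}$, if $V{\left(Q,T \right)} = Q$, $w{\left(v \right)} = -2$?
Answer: $-84$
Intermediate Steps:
$k = -2$
$K{\left(s \right)} = \left(-1 + s\right) \left(s + \left(2 + s\right)^{2}\right)$ ($K{\left(s \right)} = \left(s - 1\right) \left(s + \left(2 + s\right)^{2}\right) = \left(-1 + s\right) \left(s + \left(2 + s\right)^{2}\right)$)
$K{\left(k \right)} n{\left(5 \right)} V{\left(-2,1 \right)} = \left(-4 + \left(-2\right)^{3} - -2 + 4 \left(-2\right)^{2}\right) 7 \left(-2\right) = \left(-4 - 8 + 2 + 4 \cdot 4\right) 7 \left(-2\right) = \left(-4 - 8 + 2 + 16\right) 7 \left(-2\right) = 6 \cdot 7 \left(-2\right) = 42 \left(-2\right) = -84$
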